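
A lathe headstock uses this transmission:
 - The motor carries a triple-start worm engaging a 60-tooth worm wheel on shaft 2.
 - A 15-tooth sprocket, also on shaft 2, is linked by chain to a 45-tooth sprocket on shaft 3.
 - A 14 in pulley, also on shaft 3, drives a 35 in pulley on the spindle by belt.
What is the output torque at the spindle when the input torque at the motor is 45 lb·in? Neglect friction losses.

6750 lb·in

After the worm (60/3): 45 × 20 = 900 lb·in
After the chain (45/15): 900 × 3 = 2700 lb·in
After the belt (35/14): 2700 × 2.5 = 6750 lb·in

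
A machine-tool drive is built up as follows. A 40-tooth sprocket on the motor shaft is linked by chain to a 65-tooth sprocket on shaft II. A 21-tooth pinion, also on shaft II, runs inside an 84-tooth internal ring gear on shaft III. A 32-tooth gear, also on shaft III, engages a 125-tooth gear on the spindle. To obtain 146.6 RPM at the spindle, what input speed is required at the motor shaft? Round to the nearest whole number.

3722 RPM

Overall ratio R = 1.625 × 4 × 3.9062 = 25.391.
Required input speed = output speed × R = 146.6 × 25.391 = 3722.3 RPM.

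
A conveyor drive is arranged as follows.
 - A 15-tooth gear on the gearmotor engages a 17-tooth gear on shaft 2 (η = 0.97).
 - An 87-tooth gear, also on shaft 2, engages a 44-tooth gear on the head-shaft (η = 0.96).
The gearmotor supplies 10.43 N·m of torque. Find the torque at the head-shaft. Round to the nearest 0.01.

After the gear mesh (17/15): 10.43 × 1.1333 × 0.97 = 11.466 N·m
After the gear mesh (44/87): 11.466 × 0.50575 × 0.96 = 5.567 N·m

5.57 N·m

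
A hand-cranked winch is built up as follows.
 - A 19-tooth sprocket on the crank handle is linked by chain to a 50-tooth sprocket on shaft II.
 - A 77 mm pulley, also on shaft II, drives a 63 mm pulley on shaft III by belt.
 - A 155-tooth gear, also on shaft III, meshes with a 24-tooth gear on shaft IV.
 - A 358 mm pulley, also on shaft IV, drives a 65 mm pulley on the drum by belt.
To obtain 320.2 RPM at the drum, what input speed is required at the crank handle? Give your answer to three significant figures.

19.4 RPM

Overall ratio R = 2.6316 × 0.81818 × 0.15484 × 0.18156 = 0.060531.
Required input speed = output speed × R = 320.2 × 0.060531 = 19.382 RPM.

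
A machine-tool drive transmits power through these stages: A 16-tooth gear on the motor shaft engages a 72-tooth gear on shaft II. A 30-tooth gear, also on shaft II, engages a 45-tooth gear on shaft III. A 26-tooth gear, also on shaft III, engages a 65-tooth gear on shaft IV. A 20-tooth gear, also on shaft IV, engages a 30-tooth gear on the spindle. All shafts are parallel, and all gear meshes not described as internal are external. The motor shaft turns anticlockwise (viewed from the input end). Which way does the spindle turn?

anticlockwise

the motor shaft → shaft II: external mesh, 1 reversal → CW.
shaft II → shaft III: external mesh, 1 reversal → CCW.
shaft III → shaft IV: external mesh, 1 reversal → CW.
shaft IV → the spindle: external mesh, 1 reversal → CCW.
4 reversals in total — an even number — so the spindle turns the same way as the motor shaft.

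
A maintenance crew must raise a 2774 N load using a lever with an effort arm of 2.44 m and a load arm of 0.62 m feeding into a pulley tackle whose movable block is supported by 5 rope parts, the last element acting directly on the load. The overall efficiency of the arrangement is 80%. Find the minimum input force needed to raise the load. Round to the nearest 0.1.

Lever MA = effort arm / load arm = 2.44/0.62 = 3.9355.
Block-and-tackle MA = number of supporting rope parts = 5.
Combined ideal MA = 3.9355 × 5 = 19.677.
Actual MA = 19.677 × 0.80 = 15.742.
Effort = load / actual MA = 2774 / 15.742 = 176.22 N.

176.2 N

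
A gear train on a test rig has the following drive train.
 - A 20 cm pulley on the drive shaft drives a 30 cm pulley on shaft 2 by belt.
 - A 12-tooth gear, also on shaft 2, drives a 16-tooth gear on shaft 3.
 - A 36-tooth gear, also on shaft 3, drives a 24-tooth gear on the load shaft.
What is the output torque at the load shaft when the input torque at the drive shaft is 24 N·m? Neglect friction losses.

After the belt (30/20): 24 × 1.5 = 36 N·m
After the gear mesh (16/12): 36 × 1.3333 = 48 N·m
After the gear mesh (24/36): 48 × 0.66667 = 32 N·m

32 N·m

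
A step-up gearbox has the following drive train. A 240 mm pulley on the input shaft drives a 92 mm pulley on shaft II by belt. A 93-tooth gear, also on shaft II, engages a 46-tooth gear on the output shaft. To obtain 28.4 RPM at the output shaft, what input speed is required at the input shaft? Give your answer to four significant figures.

5.385 RPM

Overall ratio R = 0.38333 × 0.49462 = 0.18961.
Required input speed = output speed × R = 28.4 × 0.18961 = 5.3848 RPM.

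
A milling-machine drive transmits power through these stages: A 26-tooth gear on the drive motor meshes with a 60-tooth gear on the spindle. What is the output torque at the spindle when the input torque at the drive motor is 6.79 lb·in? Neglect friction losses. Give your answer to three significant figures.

15.7 lb·in

After the gear mesh (60/26): 6.79 × 2.3077 = 15.669 lb·in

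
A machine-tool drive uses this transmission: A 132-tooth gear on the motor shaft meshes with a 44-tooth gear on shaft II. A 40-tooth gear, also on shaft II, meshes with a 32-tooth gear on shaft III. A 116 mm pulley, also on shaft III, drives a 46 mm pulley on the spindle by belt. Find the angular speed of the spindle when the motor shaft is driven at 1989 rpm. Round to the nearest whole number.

18809 rpm

Gear mesh: ratio = 44/132 = 0.33333, so shaft II turns at 1989 / 0.33333 = 5967 rpm.
Gear mesh: ratio = 32/40 = 0.8, so shaft III turns at 5967 / 0.8 = 7458.8 rpm.
Belt: ratio = 46/116 = 0.39655, so the spindle turns at 7458.8 / 0.39655 = 18809 rpm.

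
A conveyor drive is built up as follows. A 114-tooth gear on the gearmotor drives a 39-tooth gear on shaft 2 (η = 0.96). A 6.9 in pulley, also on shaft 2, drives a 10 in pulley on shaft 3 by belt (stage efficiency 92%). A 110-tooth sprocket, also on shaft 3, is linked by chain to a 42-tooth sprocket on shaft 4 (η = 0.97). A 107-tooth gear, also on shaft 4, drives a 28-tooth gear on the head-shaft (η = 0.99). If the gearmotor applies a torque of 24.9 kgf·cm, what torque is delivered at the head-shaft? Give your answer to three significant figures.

gear mesh 39/114 = 0.34211 → τ = 24.9·0.34211·0.96 = 8.1777 kgf·cm
belt 10/6.9 = 1.4493 → τ = 8.1777·1.4493·0.92 = 10.904 kgf·cm
chain 42/110 = 0.38182 → τ = 10.904·0.38182·0.97 = 4.0383 kgf·cm
gear mesh 28/107 = 0.26168 → τ = 4.0383·0.26168·0.99 = 1.0462 kgf·cm

1.05 kgf·cm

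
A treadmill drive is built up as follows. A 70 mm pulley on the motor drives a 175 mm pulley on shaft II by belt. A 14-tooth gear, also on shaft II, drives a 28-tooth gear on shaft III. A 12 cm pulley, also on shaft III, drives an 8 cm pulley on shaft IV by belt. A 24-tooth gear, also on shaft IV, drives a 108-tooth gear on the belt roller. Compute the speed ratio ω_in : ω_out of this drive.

Each stage contributes driven/driver: belt 175/70 = 2.5, gear mesh 28/14 = 2, belt 8/12 = 0.66667, gear mesh 108/24 = 4.5.
Overall: 2.5 × 2 × 0.66667 × 4.5 = 15.

15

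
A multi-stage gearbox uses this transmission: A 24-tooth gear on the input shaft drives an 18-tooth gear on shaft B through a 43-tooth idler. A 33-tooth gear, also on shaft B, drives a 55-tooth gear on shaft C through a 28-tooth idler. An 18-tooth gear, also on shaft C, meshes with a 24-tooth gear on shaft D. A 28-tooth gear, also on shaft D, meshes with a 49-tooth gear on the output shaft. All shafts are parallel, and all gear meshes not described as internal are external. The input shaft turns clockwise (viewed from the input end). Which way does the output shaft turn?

clockwise

the input shaft → shaft B: driver → idler → driven is 2 external meshes, 2 reversals → CW.
shaft B → shaft C: driver → idler → driven is 2 external meshes, 2 reversals → CW.
shaft C → shaft D: external mesh, 1 reversal → CCW.
shaft D → the output shaft: external mesh, 1 reversal → CW.
6 reversals in total — an even number — so the output shaft turns the same way as the input shaft.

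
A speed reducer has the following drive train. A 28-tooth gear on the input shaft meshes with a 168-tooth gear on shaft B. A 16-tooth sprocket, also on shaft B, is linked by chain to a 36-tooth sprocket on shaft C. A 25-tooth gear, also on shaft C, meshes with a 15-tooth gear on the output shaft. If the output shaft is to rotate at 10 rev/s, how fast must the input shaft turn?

Overall ratio R = 6 × 2.25 × 0.6 = 8.1.
Required input speed = output speed × R = 10 × 8.1 = 81 rev/s.

81 rev/s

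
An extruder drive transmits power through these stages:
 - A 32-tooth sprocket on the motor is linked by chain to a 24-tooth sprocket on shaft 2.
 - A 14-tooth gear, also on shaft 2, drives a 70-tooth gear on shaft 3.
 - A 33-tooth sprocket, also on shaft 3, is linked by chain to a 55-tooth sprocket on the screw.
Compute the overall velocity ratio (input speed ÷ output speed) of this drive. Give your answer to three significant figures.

Each stage contributes driven/driver: chain 24/32 = 0.75, gear mesh 70/14 = 5, chain 55/33 = 1.6667.
Overall: 0.75 × 5 × 1.6667 = 6.25.

6.25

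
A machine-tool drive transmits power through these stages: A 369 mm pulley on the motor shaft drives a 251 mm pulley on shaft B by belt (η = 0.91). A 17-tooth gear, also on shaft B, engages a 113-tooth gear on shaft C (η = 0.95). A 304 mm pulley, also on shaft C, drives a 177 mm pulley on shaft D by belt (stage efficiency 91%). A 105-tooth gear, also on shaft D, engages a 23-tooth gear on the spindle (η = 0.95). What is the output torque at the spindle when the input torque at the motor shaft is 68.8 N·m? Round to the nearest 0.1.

29.7 N·m

After the belt (251/369): 68.8 × 0.68022 × 0.91 = 42.587 N·m
After the gear mesh (113/17): 42.587 × 6.6471 × 0.95 = 268.92 N·m
After the belt (177/304): 268.92 × 0.58224 × 0.91 = 142.49 N·m
After the gear mesh (23/105): 142.49 × 0.21905 × 0.95 = 29.651 N·m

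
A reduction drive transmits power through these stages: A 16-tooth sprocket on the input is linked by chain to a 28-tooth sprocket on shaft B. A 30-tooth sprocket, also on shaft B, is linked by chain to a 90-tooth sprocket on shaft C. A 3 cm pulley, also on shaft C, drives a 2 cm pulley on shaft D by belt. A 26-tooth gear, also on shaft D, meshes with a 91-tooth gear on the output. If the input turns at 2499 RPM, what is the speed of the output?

chain 28/16 = 1.75 → 2499/1.75 = 1428 RPM
chain 90/30 = 3 → 1428/3 = 476 RPM
belt 2/3 = 0.66667 → 476/0.66667 = 714 RPM
gear mesh 91/26 = 3.5 → 714/3.5 = 204 RPM

204 RPM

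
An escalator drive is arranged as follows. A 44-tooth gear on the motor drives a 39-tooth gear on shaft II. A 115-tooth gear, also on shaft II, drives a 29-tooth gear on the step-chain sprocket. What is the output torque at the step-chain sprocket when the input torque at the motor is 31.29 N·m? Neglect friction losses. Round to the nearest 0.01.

After the gear mesh (39/44): 31.29 × 0.88636 = 27.734 N·m
After the gear mesh (29/115): 27.734 × 0.25217 = 6.9939 N·m

6.99 N·m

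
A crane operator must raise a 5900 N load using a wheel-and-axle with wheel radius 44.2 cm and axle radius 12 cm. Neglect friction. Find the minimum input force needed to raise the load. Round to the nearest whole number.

Wheel-and-axle MA = R/r = 44.2/12 = 3.6833.
Effort = load / MA = 5900 / 3.6833 = 1601.8 N.

1602 N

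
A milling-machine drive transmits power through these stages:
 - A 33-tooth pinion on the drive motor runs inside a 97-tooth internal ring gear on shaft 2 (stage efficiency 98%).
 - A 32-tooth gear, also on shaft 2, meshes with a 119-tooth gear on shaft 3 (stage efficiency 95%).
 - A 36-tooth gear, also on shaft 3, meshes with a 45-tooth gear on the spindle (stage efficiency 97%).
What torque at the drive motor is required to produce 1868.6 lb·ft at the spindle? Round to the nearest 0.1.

151.4 lb·ft

Overall ratio R = 2.9394 × 3.7188 × 1.25 = 13.664; overall efficiency η = 0.98 × 0.95 × 0.97 = 0.9031.
Input torque = output torque / (R × η) = 1868.6 / (13.664 × 0.9031) = 151.44 lb·ft.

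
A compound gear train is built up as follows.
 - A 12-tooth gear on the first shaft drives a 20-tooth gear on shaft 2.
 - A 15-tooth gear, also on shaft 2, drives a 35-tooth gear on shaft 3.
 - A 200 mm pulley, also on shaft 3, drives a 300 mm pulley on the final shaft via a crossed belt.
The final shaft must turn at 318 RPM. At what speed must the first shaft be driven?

1855 RPM

Overall ratio R = 1.6667 × 2.3333 × 1.5 = 5.8333.
Required input speed = output speed × R = 318 × 5.8333 = 1855 RPM.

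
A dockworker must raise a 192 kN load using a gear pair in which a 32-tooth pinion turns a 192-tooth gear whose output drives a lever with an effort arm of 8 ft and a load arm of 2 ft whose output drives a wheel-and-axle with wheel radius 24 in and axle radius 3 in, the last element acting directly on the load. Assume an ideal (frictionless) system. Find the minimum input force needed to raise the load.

Gear pair MA = 192/32 = 6.
Lever MA = effort arm / load arm = 8/2 = 4.
Wheel-and-axle MA = R/r = 24/3 = 8.
Combined ideal MA = 6 × 4 × 8 = 192.
Effort = load / MA = 192 / 192 = 1 kN.

1 kN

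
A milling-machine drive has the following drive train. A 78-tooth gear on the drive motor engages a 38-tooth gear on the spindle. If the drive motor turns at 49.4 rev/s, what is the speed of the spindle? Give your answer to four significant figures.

101.4 rev/s

gear mesh 38/78 = 0.48718 → 49.4/0.48718 = 101.4 rev/s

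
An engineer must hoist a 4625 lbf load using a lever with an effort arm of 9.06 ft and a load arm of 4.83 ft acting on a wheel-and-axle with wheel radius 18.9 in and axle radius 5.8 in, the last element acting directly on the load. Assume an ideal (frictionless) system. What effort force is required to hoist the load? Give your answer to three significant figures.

Lever MA = effort arm / load arm = 9.06/4.83 = 1.8758.
Wheel-and-axle MA = R/r = 18.9/5.8 = 3.2586.
Combined ideal MA = 1.8758 × 3.2586 = 6.1124.
Effort = load / MA = 4625 / 6.1124 = 756.65 lbf.

757 lbf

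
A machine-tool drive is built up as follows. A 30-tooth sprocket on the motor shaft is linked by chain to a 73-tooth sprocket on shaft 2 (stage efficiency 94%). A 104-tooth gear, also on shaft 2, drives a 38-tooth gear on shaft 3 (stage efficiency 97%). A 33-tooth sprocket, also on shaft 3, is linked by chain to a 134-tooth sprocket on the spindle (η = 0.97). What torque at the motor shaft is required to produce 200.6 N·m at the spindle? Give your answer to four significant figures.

Overall ratio R = 2.4333 × 0.36538 × 4.0606 = 3.6103; overall efficiency η = 0.94 × 0.97 × 0.97 = 0.8844.
Input torque = output torque / (R × η) = 200.6 / (3.6103 × 0.8844) = 62.823 N·m.

62.82 N·m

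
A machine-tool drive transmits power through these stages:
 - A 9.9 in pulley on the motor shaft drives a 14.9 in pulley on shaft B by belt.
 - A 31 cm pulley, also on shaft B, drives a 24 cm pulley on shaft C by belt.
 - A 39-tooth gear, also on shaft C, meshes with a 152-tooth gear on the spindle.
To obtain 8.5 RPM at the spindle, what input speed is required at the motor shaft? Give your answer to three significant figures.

38.6 RPM

Overall ratio R = 1.5051 × 0.77419 × 3.8974 = 4.5413.
Required input speed = output speed × R = 8.5 × 4.5413 = 38.601 RPM.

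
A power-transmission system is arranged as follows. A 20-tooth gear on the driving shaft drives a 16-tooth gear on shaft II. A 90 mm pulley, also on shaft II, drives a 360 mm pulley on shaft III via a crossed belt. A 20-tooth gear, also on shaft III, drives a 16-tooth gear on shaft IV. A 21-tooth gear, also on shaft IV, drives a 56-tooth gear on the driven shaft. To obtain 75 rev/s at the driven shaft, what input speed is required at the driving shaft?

Overall ratio R = 0.8 × 4 × 0.8 × 2.6667 = 6.8267.
Required input speed = output speed × R = 75 × 6.8267 = 512 rev/s.

512 rev/s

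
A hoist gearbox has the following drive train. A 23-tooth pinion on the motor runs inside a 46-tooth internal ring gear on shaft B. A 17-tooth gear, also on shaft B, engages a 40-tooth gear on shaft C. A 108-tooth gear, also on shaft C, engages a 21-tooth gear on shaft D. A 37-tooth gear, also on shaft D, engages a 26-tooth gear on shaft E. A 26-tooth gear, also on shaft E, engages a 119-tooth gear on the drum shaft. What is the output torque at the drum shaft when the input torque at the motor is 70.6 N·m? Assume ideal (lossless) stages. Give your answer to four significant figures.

Internal gear: ratio = 46/23 = 2; torque at shaft B = 70.6 × 2 = 141.2 N·m.
Gear mesh: ratio = 40/17 = 2.3529; torque at shaft C = 141.2 × 2.3529 = 332.24 N·m.
Gear mesh: ratio = 21/108 = 0.19444; torque at shaft D = 332.24 × 0.19444 = 64.601 N·m.
Gear mesh: ratio = 26/37 = 0.7027; torque at shaft E = 64.601 × 0.7027 = 45.396 N·m.
Gear mesh: ratio = 119/26 = 4.5769; torque at the drum shaft = 45.396 × 4.5769 = 207.77 N·m.

207.8 N·m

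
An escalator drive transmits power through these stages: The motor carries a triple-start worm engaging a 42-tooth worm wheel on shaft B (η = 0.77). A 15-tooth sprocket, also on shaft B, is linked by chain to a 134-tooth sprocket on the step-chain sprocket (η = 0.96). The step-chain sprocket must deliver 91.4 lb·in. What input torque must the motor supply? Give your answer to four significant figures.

0.9887 lb·in

Overall ratio R = 14 × 8.9333 = 125.07; overall efficiency η = 0.77 × 0.96 = 0.7392.
Input torque = output torque / (R × η) = 91.4 / (125.07 × 0.7392) = 0.98865 lb·in.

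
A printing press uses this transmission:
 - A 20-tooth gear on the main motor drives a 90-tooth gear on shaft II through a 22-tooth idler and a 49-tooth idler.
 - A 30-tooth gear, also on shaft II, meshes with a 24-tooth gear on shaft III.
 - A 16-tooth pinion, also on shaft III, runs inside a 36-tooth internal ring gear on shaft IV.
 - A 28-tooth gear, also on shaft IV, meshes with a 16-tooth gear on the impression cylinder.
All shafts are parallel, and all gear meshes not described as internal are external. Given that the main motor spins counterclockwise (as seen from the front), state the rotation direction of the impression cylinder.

clockwise

the main motor → shaft II: driver → idler → idler → driven is 3 external meshes, 3 reversals → CW.
shaft II → shaft III: external mesh, 1 reversal → CCW.
shaft III → shaft IV: internal mesh, same direction → CCW.
shaft IV → the impression cylinder: external mesh, 1 reversal → CW.
5 reversals in total — an odd number — so the impression cylinder turns opposite to the main motor.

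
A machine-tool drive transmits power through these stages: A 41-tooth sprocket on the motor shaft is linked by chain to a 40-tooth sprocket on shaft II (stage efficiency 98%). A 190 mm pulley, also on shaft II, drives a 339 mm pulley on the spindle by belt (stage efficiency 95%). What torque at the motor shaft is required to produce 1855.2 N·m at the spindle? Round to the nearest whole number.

1145 N·m

Overall ratio R = 0.97561 × 1.7842 = 1.7407; overall efficiency η = 0.98 × 0.95 = 0.9310.
Input torque = output torque / (R × η) = 1855.2 / (1.7407 × 0.9310) = 1144.8 N·m.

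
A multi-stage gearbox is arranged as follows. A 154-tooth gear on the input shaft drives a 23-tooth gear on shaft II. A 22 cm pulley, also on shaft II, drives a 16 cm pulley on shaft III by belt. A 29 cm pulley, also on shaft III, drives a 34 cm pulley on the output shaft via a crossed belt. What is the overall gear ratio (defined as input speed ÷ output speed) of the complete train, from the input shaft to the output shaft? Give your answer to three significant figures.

0.127

Each stage contributes driven/driver: gear mesh 23/154 = 0.14935, belt 16/22 = 0.72727, belt 34/29 = 1.1724.
Overall: 0.14935 × 0.72727 × 1.1724 = 0.12735.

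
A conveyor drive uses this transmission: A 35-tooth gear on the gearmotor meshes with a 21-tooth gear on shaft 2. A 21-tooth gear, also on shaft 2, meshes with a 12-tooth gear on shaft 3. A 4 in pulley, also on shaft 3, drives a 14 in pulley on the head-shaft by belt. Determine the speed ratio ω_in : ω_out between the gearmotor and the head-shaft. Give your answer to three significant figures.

Each stage contributes driven/driver: gear mesh 21/35 = 0.6, gear mesh 12/21 = 0.57143, belt 14/4 = 3.5.
Overall: 0.6 × 0.57143 × 3.5 = 1.2.

1.20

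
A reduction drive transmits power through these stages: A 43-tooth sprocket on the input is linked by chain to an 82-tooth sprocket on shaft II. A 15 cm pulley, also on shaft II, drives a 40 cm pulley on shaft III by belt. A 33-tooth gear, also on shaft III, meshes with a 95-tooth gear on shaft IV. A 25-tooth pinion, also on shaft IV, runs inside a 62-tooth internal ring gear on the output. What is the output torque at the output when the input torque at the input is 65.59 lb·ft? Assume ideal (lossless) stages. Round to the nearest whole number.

2381 lb·ft

Chain: ratio = 82/43 = 1.907; torque at shaft II = 65.59 × 1.907 = 125.08 lb·ft.
Belt: ratio = 40/15 = 2.6667; torque at shaft III = 125.08 × 2.6667 = 333.54 lb·ft.
Gear mesh: ratio = 95/33 = 2.8788; torque at shaft IV = 333.54 × 2.8788 = 960.2 lb·ft.
Internal gear: ratio = 62/25 = 2.48; torque at the output = 960.2 × 2.48 = 2381.3 lb·ft.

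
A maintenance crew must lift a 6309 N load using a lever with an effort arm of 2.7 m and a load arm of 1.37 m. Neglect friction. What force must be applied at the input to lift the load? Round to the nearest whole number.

Lever MA = effort arm / load arm = 2.7/1.37 = 1.9708.
Effort = load / MA = 6309 / 1.9708 = 3201.2 N.

3201 N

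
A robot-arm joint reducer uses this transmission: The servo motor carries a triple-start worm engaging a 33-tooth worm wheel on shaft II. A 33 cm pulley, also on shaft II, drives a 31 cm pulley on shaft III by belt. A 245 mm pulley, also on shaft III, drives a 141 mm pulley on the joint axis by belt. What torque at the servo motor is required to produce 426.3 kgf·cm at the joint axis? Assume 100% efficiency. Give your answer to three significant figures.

71.7 kgf·cm

Overall ratio R = 11 × 0.93939 × 0.57551 = 5.9469.
Input torque = output torque / R = 426.3 / 5.9469 = 71.684 kgf·cm.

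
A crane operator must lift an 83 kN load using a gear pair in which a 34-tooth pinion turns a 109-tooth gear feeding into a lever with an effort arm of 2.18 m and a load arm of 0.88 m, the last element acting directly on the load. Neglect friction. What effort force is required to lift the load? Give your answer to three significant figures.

Gear pair MA = 109/34 = 3.2059.
Lever MA = effort arm / load arm = 2.18/0.88 = 2.4773.
Combined ideal MA = 3.2059 × 2.4773 = 7.9418.
Effort = load / MA = 83 / 7.9418 = 10.451 kN.

10.5 kN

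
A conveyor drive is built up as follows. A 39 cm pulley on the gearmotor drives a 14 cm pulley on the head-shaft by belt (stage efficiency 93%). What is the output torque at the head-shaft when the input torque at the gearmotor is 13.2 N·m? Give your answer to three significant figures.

4.41 N·m

After the belt (14/39): 13.2 × 0.35897 × 0.93 = 4.4068 N·m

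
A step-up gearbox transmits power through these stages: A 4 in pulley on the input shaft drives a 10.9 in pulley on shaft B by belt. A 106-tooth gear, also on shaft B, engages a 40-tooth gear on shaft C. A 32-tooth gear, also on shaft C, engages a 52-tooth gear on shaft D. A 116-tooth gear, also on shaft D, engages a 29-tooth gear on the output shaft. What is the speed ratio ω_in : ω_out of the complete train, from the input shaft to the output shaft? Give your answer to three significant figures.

Each stage contributes driven/driver: belt 10.9/4 = 2.725, gear mesh 40/106 = 0.37736, gear mesh 52/32 = 1.625, gear mesh 29/116 = 0.25.
Overall: 2.725 × 0.37736 × 1.625 × 0.25 = 0.41775.

0.418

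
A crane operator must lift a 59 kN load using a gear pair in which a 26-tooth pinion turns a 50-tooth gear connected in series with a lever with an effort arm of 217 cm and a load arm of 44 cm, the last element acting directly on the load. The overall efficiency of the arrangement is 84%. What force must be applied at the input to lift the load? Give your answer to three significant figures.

7.41 kN

Gear pair MA = 50/26 = 1.9231.
Lever MA = effort arm / load arm = 217/44 = 4.9318.
Combined ideal MA = 1.9231 × 4.9318 = 9.4843.
Actual MA = 9.4843 × 0.84 = 7.9668.
Effort = load / actual MA = 59 / 7.9668 = 7.4057 kN.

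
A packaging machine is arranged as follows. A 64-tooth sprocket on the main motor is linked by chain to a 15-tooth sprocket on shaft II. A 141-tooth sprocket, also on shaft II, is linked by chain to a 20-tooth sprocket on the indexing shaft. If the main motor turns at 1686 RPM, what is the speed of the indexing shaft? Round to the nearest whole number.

Chain: ratio = 15/64 = 0.23438, so shaft II turns at 1686 / 0.23438 = 7193.6 RPM.
Chain: ratio = 20/141 = 0.14184, so the indexing shaft turns at 7193.6 / 0.14184 = 50715 RPM.

50715 RPM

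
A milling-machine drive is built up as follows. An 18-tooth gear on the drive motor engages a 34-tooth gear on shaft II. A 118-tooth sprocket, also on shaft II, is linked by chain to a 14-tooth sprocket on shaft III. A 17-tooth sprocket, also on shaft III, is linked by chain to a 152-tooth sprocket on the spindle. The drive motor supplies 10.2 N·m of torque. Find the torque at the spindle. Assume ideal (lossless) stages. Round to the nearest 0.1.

Gear mesh: ratio = 34/18 = 1.8889; torque at shaft II = 10.2 × 1.8889 = 19.267 N·m.
Chain: ratio = 14/118 = 0.11864; torque at shaft III = 19.267 × 0.11864 = 2.2859 N·m.
Chain: ratio = 152/17 = 8.9412; torque at the spindle = 2.2859 × 8.9412 = 20.438 N·m.

20.4 N·m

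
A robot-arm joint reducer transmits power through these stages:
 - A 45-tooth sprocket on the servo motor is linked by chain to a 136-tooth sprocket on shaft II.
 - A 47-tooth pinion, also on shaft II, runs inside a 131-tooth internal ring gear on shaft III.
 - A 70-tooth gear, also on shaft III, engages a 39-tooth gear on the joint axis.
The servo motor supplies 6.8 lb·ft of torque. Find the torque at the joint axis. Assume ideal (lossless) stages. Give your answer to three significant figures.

chain 136/45 = 3.0222 → τ = 6.8·3.0222 = 20.551 lb·ft
internal gear 131/47 = 2.7872 → τ = 20.551·2.7872 = 57.281 lb·ft
gear mesh 39/70 = 0.55714 → τ = 57.281·0.55714 = 31.914 lb·ft

31.9 lb·ft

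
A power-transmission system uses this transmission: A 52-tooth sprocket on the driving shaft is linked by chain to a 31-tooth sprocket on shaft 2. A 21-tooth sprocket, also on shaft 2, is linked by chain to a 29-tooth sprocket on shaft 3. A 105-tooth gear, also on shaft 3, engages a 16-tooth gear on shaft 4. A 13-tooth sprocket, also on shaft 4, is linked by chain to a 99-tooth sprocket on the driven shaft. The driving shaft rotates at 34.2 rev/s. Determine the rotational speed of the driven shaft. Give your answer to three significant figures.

35.8 rev/s

chain 31/52 = 0.59615 → 34.2/0.59615 = 57.368 rev/s
chain 29/21 = 1.381 → 57.368/1.381 = 41.542 rev/s
gear mesh 16/105 = 0.15238 → 41.542/0.15238 = 272.62 rev/s
chain 99/13 = 7.6154 → 272.62/7.6154 = 35.799 rev/s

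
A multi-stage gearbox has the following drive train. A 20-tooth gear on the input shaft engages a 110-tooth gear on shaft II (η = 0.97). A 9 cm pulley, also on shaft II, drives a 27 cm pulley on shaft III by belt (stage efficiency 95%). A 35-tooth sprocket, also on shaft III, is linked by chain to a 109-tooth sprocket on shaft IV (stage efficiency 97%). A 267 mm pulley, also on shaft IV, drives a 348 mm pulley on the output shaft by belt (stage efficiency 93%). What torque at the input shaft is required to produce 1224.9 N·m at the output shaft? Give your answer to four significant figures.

Overall ratio R = 5.5 × 3 × 3.1143 × 1.3034 = 66.975; overall efficiency η = 0.97 × 0.95 × 0.97 × 0.93 = 0.8313.
Input torque = output torque / (R × η) = 1224.9 / (66.975 × 0.8313) = 22.001 N·m.

22.00 N·m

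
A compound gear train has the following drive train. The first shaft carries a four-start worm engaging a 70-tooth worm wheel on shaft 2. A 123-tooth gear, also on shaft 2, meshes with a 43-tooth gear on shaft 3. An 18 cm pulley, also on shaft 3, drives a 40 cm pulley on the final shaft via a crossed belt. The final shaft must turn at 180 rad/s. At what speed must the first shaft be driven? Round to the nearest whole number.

2447 rad/s

Overall ratio R = 17.5 × 0.34959 × 2.2222 = 13.595.
Required input speed = output speed × R = 180 × 13.595 = 2447.2 rad/s.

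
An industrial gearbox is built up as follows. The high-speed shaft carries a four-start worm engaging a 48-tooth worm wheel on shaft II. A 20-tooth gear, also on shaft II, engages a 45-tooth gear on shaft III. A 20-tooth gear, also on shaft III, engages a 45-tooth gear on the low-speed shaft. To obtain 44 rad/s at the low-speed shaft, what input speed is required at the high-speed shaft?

Overall ratio R = 12 × 2.25 × 2.25 = 60.75.
Required input speed = output speed × R = 44 × 60.75 = 2673 rad/s.

2673 rad/s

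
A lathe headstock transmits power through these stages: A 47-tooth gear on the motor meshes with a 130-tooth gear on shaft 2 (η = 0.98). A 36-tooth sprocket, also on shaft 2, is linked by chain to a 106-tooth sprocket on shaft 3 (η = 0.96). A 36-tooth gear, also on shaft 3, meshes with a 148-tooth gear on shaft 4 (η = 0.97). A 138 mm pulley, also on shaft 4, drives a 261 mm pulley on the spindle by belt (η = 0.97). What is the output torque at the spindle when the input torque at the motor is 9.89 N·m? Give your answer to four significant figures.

Gear mesh: ratio = 130/47 = 2.766; torque at shaft 2 = 9.89 × 2.766 × 0.98 = 26.808 N·m.
Chain: ratio = 106/36 = 2.9444; torque at shaft 3 = 26.808 × 2.9444 × 0.96 = 75.778 N·m.
Gear mesh: ratio = 148/36 = 4.1111; torque at shaft 4 = 75.778 × 4.1111 × 0.97 = 302.19 N·m.
Belt: ratio = 261/138 = 1.8913; torque at the spindle = 302.19 × 1.8913 × 0.97 = 554.38 N·m.

554.4 N·m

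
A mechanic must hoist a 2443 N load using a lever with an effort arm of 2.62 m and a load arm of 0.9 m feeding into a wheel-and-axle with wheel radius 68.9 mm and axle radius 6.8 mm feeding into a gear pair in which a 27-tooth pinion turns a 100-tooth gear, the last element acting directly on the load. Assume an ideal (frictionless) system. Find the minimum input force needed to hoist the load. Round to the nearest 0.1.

Lever MA = effort arm / load arm = 2.62/0.9 = 2.9111.
Wheel-and-axle MA = R/r = 68.9/6.8 = 10.132.
Gear pair MA = 100/27 = 3.7037.
Combined ideal MA = 2.9111 × 10.132 × 3.7037 = 109.25.
Effort = load / MA = 2443 / 109.25 = 22.362 N.

22.4 N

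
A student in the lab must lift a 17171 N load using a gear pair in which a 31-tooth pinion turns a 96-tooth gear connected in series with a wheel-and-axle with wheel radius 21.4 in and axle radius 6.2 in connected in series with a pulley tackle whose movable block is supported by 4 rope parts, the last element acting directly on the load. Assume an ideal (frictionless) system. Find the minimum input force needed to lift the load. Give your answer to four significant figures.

401.6 N

Gear pair MA = 96/31 = 3.0968.
Wheel-and-axle MA = R/r = 21.4/6.2 = 3.4516.
Block-and-tackle MA = number of supporting rope parts = 4.
Combined ideal MA = 3.0968 × 3.4516 × 4 = 42.755.
Effort = load / MA = 17171 / 42.755 = 401.61 N.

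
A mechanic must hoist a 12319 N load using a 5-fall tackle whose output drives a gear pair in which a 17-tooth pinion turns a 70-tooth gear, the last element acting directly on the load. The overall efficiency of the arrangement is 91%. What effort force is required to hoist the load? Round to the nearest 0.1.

657.5 N

Block-and-tackle MA = number of supporting rope parts = 5.
Gear pair MA = 70/17 = 4.1176.
Combined ideal MA = 5 × 4.1176 = 20.588.
Actual MA = 20.588 × 0.91 = 18.735.
Effort = load / actual MA = 12319 / 18.735 = 657.53 N.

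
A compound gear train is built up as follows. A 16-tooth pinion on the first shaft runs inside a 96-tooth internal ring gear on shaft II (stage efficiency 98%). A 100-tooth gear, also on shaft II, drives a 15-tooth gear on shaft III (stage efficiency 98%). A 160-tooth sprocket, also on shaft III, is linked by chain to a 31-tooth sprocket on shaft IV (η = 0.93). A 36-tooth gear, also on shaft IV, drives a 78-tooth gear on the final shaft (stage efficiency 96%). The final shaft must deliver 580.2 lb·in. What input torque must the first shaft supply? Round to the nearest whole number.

1791 lb·in

Overall ratio R = 6 × 0.15 × 0.19375 × 2.1667 = 0.37781; overall efficiency η = 0.98 × 0.98 × 0.93 × 0.96 = 0.8574.
Input torque = output torque / (R × η) = 580.2 / (0.37781 × 0.8574) = 1791 lb·in.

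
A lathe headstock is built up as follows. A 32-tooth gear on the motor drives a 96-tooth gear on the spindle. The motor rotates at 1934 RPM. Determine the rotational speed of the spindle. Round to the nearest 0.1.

644.7 RPM

gear mesh 96/32 = 3 → 1934/3 = 644.67 RPM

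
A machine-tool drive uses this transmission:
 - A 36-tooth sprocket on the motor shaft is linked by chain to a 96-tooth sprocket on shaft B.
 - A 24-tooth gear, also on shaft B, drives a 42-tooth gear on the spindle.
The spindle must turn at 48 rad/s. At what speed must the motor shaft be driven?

224 rad/s

Overall ratio R = 2.6667 × 1.75 = 4.6667.
Required input speed = output speed × R = 48 × 4.6667 = 224 rad/s.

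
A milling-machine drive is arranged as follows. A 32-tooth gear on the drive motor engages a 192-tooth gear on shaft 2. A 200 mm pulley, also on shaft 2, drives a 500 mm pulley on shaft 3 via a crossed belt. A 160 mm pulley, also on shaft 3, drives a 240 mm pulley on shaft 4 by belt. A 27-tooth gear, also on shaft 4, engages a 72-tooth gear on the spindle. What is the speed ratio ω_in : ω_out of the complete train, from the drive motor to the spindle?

60

Each stage contributes driven/driver: gear mesh 192/32 = 6, belt 500/200 = 2.5, belt 240/160 = 1.5, gear mesh 72/27 = 2.6667.
Overall: 6 × 2.5 × 1.5 × 2.6667 = 60.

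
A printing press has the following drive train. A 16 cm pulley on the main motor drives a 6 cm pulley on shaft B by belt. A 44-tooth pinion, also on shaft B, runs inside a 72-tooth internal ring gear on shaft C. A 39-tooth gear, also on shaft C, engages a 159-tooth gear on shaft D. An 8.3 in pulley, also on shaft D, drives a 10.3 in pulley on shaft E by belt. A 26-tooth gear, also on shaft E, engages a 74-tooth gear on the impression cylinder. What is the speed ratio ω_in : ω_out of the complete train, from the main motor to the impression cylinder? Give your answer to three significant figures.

Each stage contributes driven/driver: belt 6/16 = 0.375, internal gear 72/44 = 1.6364, gear mesh 159/39 = 4.0769, belt 10.3/8.3 = 1.241, gear mesh 74/26 = 2.8462.
Overall: 0.375 × 1.6364 × 4.0769 × 1.241 × 2.8462 = 8.8361.

8.84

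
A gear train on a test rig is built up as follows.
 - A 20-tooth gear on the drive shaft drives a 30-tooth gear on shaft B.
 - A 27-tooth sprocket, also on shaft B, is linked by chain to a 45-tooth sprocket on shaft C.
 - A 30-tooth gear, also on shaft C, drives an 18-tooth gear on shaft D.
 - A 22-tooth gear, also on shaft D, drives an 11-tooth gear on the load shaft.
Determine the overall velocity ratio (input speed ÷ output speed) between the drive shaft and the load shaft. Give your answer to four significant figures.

Each stage contributes driven/driver: gear mesh 30/20 = 1.5, chain 45/27 = 1.6667, gear mesh 18/30 = 0.6, gear mesh 11/22 = 0.5.
Overall: 1.5 × 1.6667 × 0.6 × 0.5 = 0.75.

0.7500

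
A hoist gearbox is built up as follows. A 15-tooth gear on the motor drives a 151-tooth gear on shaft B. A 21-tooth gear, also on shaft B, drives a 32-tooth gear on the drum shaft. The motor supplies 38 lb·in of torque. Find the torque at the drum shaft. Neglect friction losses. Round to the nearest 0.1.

After the gear mesh (151/15): 38 × 10.067 = 382.53 lb·in
After the gear mesh (32/21): 382.53 × 1.5238 = 582.91 lb·in

582.9 lb·in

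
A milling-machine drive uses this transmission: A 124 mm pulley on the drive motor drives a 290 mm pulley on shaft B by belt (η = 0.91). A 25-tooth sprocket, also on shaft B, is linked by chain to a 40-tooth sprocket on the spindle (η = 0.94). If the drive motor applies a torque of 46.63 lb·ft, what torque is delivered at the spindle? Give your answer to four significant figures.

149.3 lb·ft

After the belt (290/124): 46.63 × 2.3387 × 0.91 = 99.239 lb·ft
After the chain (40/25): 99.239 × 1.6 × 0.94 = 149.26 lb·ft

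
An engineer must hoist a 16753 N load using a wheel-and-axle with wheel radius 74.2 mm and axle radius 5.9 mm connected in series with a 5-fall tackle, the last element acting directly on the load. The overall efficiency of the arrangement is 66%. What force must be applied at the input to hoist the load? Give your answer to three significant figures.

404 N

Wheel-and-axle MA = R/r = 74.2/5.9 = 12.576.
Block-and-tackle MA = number of supporting rope parts = 5.
Combined ideal MA = 12.576 × 5 = 62.881.
Actual MA = 62.881 × 0.66 = 41.502.
Effort = load / actual MA = 16753 / 41.502 = 403.67 N.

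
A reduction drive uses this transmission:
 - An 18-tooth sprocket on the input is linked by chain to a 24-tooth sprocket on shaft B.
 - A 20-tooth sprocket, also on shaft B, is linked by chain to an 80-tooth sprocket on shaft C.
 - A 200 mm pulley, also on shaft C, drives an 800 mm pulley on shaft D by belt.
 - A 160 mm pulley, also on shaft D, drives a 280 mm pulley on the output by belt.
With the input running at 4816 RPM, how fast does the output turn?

the input → shaft B (chain, 24/18): 4816 ÷ 1.3333 = 3612 RPM
shaft B → shaft C (chain, 80/20): 3612 ÷ 4 = 903 RPM
shaft C → shaft D (belt, 800/200): 903 ÷ 4 = 225.75 RPM
shaft D → the output (belt, 280/160): 225.75 ÷ 1.75 = 129 RPM

129 RPM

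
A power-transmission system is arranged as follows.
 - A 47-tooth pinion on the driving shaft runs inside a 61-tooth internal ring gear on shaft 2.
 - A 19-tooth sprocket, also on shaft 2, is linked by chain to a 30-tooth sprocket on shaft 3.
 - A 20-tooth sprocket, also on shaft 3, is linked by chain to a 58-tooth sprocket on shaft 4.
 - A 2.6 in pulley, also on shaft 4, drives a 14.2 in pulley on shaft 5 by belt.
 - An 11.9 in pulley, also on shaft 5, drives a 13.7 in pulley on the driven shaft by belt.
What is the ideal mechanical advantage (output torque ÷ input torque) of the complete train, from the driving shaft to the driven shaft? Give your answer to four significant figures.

Each stage contributes driven/driver: internal gear 61/47 = 1.2979, chain 30/19 = 1.5789, chain 58/20 = 2.9, belt 14.2/2.6 = 5.4615, belt 13.7/11.9 = 1.1513.
Overall: 1.2979 × 1.5789 × 2.9 × 5.4615 × 1.1513 = 37.367.

37.37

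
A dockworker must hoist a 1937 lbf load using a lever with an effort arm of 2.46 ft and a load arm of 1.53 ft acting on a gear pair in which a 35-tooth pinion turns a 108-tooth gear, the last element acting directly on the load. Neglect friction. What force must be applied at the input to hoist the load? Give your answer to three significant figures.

Lever MA = effort arm / load arm = 2.46/1.53 = 1.6078.
Gear pair MA = 108/35 = 3.0857.
Combined ideal MA = 1.6078 × 3.0857 = 4.9613.
Effort = load / MA = 1937 / 4.9613 = 390.42 lbf.

390 lbf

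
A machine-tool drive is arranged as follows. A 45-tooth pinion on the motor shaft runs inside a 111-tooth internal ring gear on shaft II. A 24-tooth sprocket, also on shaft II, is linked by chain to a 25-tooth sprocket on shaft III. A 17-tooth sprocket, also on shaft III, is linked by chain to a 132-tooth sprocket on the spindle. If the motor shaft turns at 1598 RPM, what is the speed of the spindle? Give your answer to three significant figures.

80.1 RPM

internal gear 111/45 = 2.4667 → 1598/2.4667 = 647.84 RPM
chain 25/24 = 1.0417 → 647.84/1.0417 = 621.92 RPM
chain 132/17 = 7.7647 → 621.92/7.7647 = 80.096 RPM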